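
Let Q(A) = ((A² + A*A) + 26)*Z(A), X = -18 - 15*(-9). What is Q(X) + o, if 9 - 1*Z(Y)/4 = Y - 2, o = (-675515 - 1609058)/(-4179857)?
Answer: -48566993436099/4179857 ≈ -1.1619e+7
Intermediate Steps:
X = 117 (X = -18 + 135 = 117)
o = 2284573/4179857 (o = -2284573*(-1/4179857) = 2284573/4179857 ≈ 0.54657)
Z(Y) = 44 - 4*Y (Z(Y) = 36 - 4*(Y - 2) = 36 - 4*(-2 + Y) = 36 + (8 - 4*Y) = 44 - 4*Y)
Q(A) = (26 + 2*A²)*(44 - 4*A) (Q(A) = ((A² + A*A) + 26)*(44 - 4*A) = ((A² + A²) + 26)*(44 - 4*A) = (2*A² + 26)*(44 - 4*A) = (26 + 2*A²)*(44 - 4*A))
Q(X) + o = -8*(-11 + 117)*(13 + 117²) + 2284573/4179857 = -8*106*(13 + 13689) + 2284573/4179857 = -8*106*13702 + 2284573/4179857 = -11619296 + 2284573/4179857 = -48566993436099/4179857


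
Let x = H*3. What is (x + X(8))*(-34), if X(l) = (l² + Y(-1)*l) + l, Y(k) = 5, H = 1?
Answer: -3910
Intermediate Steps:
X(l) = l² + 6*l (X(l) = (l² + 5*l) + l = l² + 6*l)
x = 3 (x = 1*3 = 3)
(x + X(8))*(-34) = (3 + 8*(6 + 8))*(-34) = (3 + 8*14)*(-34) = (3 + 112)*(-34) = 115*(-34) = -3910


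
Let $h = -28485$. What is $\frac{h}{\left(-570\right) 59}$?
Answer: $\frac{1899}{2242} \approx 0.84701$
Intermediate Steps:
$\frac{h}{\left(-570\right) 59} = - \frac{28485}{\left(-570\right) 59} = - \frac{28485}{-33630} = \left(-28485\right) \left(- \frac{1}{33630}\right) = \frac{1899}{2242}$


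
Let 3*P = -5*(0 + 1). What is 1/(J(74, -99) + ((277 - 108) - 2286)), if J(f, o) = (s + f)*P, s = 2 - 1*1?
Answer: -1/2242 ≈ -0.00044603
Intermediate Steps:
s = 1 (s = 2 - 1 = 1)
P = -5/3 (P = (-5*(0 + 1))/3 = (-5*1)/3 = (⅓)*(-5) = -5/3 ≈ -1.6667)
J(f, o) = -5/3 - 5*f/3 (J(f, o) = (1 + f)*(-5/3) = -5/3 - 5*f/3)
1/(J(74, -99) + ((277 - 108) - 2286)) = 1/((-5/3 - 5/3*74) + ((277 - 108) - 2286)) = 1/((-5/3 - 370/3) + (169 - 2286)) = 1/(-125 - 2117) = 1/(-2242) = -1/2242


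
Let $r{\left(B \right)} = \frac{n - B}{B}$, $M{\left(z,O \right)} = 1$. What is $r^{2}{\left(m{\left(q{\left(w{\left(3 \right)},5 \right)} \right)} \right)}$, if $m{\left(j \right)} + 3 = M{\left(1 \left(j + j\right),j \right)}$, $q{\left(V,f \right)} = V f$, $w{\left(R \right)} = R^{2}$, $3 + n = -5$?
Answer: $9$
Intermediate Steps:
$n = -8$ ($n = -3 - 5 = -8$)
$m{\left(j \right)} = -2$ ($m{\left(j \right)} = -3 + 1 = -2$)
$r{\left(B \right)} = \frac{-8 - B}{B}$
$r^{2}{\left(m{\left(q{\left(w{\left(3 \right)},5 \right)} \right)} \right)} = \left(\frac{-8 - -2}{-2}\right)^{2} = \left(- \frac{-8 + 2}{2}\right)^{2} = \left(\left(- \frac{1}{2}\right) \left(-6\right)\right)^{2} = 3^{2} = 9$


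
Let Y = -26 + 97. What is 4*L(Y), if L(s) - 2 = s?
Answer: 292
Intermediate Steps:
Y = 71
L(s) = 2 + s
4*L(Y) = 4*(2 + 71) = 4*73 = 292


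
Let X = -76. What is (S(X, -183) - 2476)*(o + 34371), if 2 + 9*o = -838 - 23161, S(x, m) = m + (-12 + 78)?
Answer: -739881434/9 ≈ -8.2209e+7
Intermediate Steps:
S(x, m) = 66 + m (S(x, m) = m + 66 = 66 + m)
o = -24001/9 (o = -2/9 + (-838 - 23161)/9 = -2/9 + (⅑)*(-23999) = -2/9 - 23999/9 = -24001/9 ≈ -2666.8)
(S(X, -183) - 2476)*(o + 34371) = ((66 - 183) - 2476)*(-24001/9 + 34371) = (-117 - 2476)*(285338/9) = -2593*285338/9 = -739881434/9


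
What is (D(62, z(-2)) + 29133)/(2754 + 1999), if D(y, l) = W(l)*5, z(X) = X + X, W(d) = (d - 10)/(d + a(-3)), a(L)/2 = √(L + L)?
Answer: 29140/4753 + I*√6/1358 ≈ 6.1309 + 0.0018037*I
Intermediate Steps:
a(L) = 2*√2*√L (a(L) = 2*√(L + L) = 2*√(2*L) = 2*(√2*√L) = 2*√2*√L)
W(d) = (-10 + d)/(d + 2*I*√6) (W(d) = (d - 10)/(d + 2*√2*√(-3)) = (-10 + d)/(d + 2*√2*(I*√3)) = (-10 + d)/(d + 2*I*√6))
z(X) = 2*X
D(y, l) = 5*(-10 + l)/(l + 2*I*√6) (D(y, l) = ((-10 + l)/(l + 2*I*√6))*5 = 5*(-10 + l)/(l + 2*I*√6))
(D(62, z(-2)) + 29133)/(2754 + 1999) = (5*(-10 + 2*(-2))/(2*(-2) + 2*I*√6) + 29133)/(2754 + 1999) = (5*(-10 - 4)/(-4 + 2*I*√6) + 29133)/4753 = (5*(-14)/(-4 + 2*I*√6) + 29133)*(1/4753) = (-70/(-4 + 2*I*√6) + 29133)*(1/4753) = (29133 - 70/(-4 + 2*I*√6))*(1/4753) = 29133/4753 - 10/(679*(-4 + 2*I*√6))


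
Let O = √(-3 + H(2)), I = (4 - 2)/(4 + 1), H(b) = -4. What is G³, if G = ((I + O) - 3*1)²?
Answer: 2129184/15625 + 3072992*I*√7/3125 ≈ 136.27 + 2601.7*I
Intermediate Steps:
I = ⅖ (I = 2/5 = 2*(⅕) = ⅖ ≈ 0.40000)
O = I*√7 (O = √(-3 - 4) = √(-7) = I*√7 ≈ 2.6458*I)
G = (-13/5 + I*√7)² (G = ((⅖ + I*√7) - 3*1)² = ((⅖ + I*√7) - 3)² = (-13/5 + I*√7)² ≈ -0.24 - 13.758*I)
G³ = ((13 - 5*I*√7)²/25)³ = (13 - 5*I*√7)⁶/15625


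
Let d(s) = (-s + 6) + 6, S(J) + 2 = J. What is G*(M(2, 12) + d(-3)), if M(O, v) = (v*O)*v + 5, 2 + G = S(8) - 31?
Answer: -8316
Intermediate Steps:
S(J) = -2 + J
G = -27 (G = -2 + ((-2 + 8) - 31) = -2 + (6 - 31) = -2 - 25 = -27)
d(s) = 12 - s (d(s) = (6 - s) + 6 = 12 - s)
M(O, v) = 5 + O*v² (M(O, v) = (O*v)*v + 5 = O*v² + 5 = 5 + O*v²)
G*(M(2, 12) + d(-3)) = -27*((5 + 2*12²) + (12 - 1*(-3))) = -27*((5 + 2*144) + (12 + 3)) = -27*((5 + 288) + 15) = -27*(293 + 15) = -27*308 = -8316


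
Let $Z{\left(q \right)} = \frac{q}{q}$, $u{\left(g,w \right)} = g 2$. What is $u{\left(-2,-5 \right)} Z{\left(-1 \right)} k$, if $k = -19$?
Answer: $76$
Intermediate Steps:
$u{\left(g,w \right)} = 2 g$
$Z{\left(q \right)} = 1$
$u{\left(-2,-5 \right)} Z{\left(-1 \right)} k = 2 \left(-2\right) 1 \left(-19\right) = \left(-4\right) 1 \left(-19\right) = \left(-4\right) \left(-19\right) = 76$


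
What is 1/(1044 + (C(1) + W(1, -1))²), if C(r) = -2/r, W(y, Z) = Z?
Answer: 1/1053 ≈ 0.00094967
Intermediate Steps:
1/(1044 + (C(1) + W(1, -1))²) = 1/(1044 + (-2/1 - 1)²) = 1/(1044 + (-2*1 - 1)²) = 1/(1044 + (-2 - 1)²) = 1/(1044 + (-3)²) = 1/(1044 + 9) = 1/1053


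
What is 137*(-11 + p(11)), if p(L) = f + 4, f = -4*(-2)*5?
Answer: 4521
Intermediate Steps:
f = 40 (f = 8*5 = 40)
p(L) = 44 (p(L) = 40 + 4 = 44)
137*(-11 + p(11)) = 137*(-11 + 44) = 137*33 = 4521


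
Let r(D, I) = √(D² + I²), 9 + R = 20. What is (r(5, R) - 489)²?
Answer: (489 - √146)² ≈ 2.2745e+5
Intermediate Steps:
R = 11 (R = -9 + 20 = 11)
(r(5, R) - 489)² = (√(5² + 11²) - 489)² = (√(25 + 121) - 489)² = (√146 - 489)² = (-489 + √146)²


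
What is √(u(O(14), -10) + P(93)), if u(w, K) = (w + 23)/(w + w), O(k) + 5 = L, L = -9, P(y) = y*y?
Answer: 3*√188349/14 ≈ 92.998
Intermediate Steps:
P(y) = y²
O(k) = -14 (O(k) = -5 - 9 = -14)
u(w, K) = (23 + w)/(2*w) (u(w, K) = (23 + w)/((2*w)) = (23 + w)*(1/(2*w)) = (23 + w)/(2*w))
√(u(O(14), -10) + P(93)) = √((½)*(23 - 14)/(-14) + 93²) = √((½)*(-1/14)*9 + 8649) = √(-9/28 + 8649) = √(242163/28) = 3*√188349/14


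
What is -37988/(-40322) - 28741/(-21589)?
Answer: 989508767/435255829 ≈ 2.2734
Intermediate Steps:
-37988/(-40322) - 28741/(-21589) = -37988*(-1/40322) - 28741*(-1/21589) = 18994/20161 + 28741/21589 = 989508767/435255829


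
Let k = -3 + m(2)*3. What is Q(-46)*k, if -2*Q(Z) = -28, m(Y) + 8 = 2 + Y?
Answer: -210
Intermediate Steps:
m(Y) = -6 + Y (m(Y) = -8 + (2 + Y) = -6 + Y)
Q(Z) = 14 (Q(Z) = -½*(-28) = 14)
k = -15 (k = -3 + (-6 + 2)*3 = -3 - 4*3 = -3 - 12 = -15)
Q(-46)*k = 14*(-15) = -210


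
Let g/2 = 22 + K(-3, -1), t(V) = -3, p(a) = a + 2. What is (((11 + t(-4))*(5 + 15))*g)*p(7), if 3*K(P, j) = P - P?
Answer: 63360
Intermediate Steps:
p(a) = 2 + a
K(P, j) = 0 (K(P, j) = (P - P)/3 = (1/3)*0 = 0)
g = 44 (g = 2*(22 + 0) = 2*22 = 44)
(((11 + t(-4))*(5 + 15))*g)*p(7) = (((11 - 3)*(5 + 15))*44)*(2 + 7) = ((8*20)*44)*9 = (160*44)*9 = 7040*9 = 63360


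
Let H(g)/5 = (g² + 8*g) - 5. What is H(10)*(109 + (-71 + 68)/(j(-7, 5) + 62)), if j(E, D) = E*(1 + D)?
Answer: 380975/4 ≈ 95244.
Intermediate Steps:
H(g) = -25 + 5*g² + 40*g (H(g) = 5*((g² + 8*g) - 5) = 5*(-5 + g² + 8*g) = -25 + 5*g² + 40*g)
H(10)*(109 + (-71 + 68)/(j(-7, 5) + 62)) = (-25 + 5*10² + 40*10)*(109 + (-71 + 68)/(-7*(1 + 5) + 62)) = (-25 + 5*100 + 400)*(109 - 3/(-7*6 + 62)) = (-25 + 500 + 400)*(109 - 3/(-42 + 62)) = 875*(109 - 3/20) = 875*(2177/20) = 380975/4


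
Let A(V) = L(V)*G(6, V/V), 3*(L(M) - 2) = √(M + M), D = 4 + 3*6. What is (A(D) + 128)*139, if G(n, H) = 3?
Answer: 18626 + 278*√11 ≈ 19548.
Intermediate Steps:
D = 22 (D = 4 + 18 = 22)
L(M) = 2 + √2*√M/3 (L(M) = 2 + √(M + M)/3 = 2 + √(2*M)/3 = 2 + (√2*√M)/3 = 2 + √2*√M/3)
A(V) = 6 + √2*√V (A(V) = (2 + √2*√V/3)*3 = 6 + √2*√V)
(A(D) + 128)*139 = ((6 + √2*√22) + 128)*139 = ((6 + 2*√11) + 128)*139 = (134 + 2*√11)*139 = 18626 + 278*√11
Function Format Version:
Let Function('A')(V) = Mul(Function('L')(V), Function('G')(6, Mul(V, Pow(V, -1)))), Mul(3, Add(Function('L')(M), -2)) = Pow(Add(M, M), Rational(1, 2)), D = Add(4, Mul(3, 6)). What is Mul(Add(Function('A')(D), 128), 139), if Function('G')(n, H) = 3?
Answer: Add(18626, Mul(278, Pow(11, Rational(1, 2)))) ≈ 19548.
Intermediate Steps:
D = 22 (D = Add(4, 18) = 22)
Function('L')(M) = Add(2, Mul(Rational(1, 3), Pow(2, Rational(1, 2)), Pow(M, Rational(1, 2)))) (Function('L')(M) = Add(2, Mul(Rational(1, 3), Pow(Add(M, M), Rational(1, 2)))) = Add(2, Mul(Rational(1, 3), Pow(Mul(2, M), Rational(1, 2)))) = Add(2, Mul(Rational(1, 3), Mul(Pow(2, Rational(1, 2)), Pow(M, Rational(1, 2))))) = Add(2, Mul(Rational(1, 3), Pow(2, Rational(1, 2)), Pow(M, Rational(1, 2)))))
Function('A')(V) = Add(6, Mul(Pow(2, Rational(1, 2)), Pow(V, Rational(1, 2)))) (Function('A')(V) = Mul(Add(2, Mul(Rational(1, 3), Pow(2, Rational(1, 2)), Pow(V, Rational(1, 2)))), 3) = Add(6, Mul(Pow(2, Rational(1, 2)), Pow(V, Rational(1, 2)))))
Mul(Add(Function('A')(D), 128), 139) = Mul(Add(Add(6, Mul(Pow(2, Rational(1, 2)), Pow(22, Rational(1, 2)))), 128), 139) = Mul(Add(Add(6, Mul(2, Pow(11, Rational(1, 2)))), 128), 139) = Mul(Add(134, Mul(2, Pow(11, Rational(1, 2)))), 139) = Add(18626, Mul(278, Pow(11, Rational(1, 2))))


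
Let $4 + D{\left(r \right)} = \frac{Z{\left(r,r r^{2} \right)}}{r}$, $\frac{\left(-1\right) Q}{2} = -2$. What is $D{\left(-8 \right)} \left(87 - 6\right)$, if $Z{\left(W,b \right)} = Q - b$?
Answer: $- \frac{11097}{2} \approx -5548.5$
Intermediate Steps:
$Q = 4$ ($Q = \left(-2\right) \left(-2\right) = 4$)
$Z{\left(W,b \right)} = 4 - b$
$D{\left(r \right)} = -4 + \frac{4 - r^{3}}{r}$ ($D{\left(r \right)} = -4 + \frac{4 - r r^{2}}{r} = -4 + \frac{4 - r^{3}}{r}$)
$D{\left(-8 \right)} \left(87 - 6\right) = \left(-4 - \left(-8\right)^{2} + \frac{4}{-8}\right) \left(87 - 6\right) = \left(-4 - 64 + 4 \left(- \frac{1}{8}\right)\right) 81 = \left(-4 - 64 - \frac{1}{2}\right) 81 = \left(- \frac{137}{2}\right) 81 = - \frac{11097}{2}$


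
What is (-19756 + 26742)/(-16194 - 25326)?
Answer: -3493/20760 ≈ -0.16826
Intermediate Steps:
(-19756 + 26742)/(-16194 - 25326) = 6986/(-41520) = 6986*(-1/41520) = -3493/20760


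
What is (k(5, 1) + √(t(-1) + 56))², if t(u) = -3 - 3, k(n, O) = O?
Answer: 51 + 10*√2 ≈ 65.142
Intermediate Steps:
t(u) = -6
(k(5, 1) + √(t(-1) + 56))² = (1 + √(-6 + 56))² = (1 + √50)² = (1 + 5*√2)²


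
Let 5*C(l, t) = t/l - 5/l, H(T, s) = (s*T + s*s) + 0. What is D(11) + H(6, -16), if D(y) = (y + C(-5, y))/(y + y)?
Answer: 88269/550 ≈ 160.49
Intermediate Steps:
H(T, s) = s² + T*s (H(T, s) = (T*s + s²) + 0 = (s² + T*s) + 0 = s² + T*s)
C(l, t) = -1/l + t/(5*l) (C(l, t) = (t/l - 5/l)/5 = (-5/l + t/l)/5 = -1/l + t/(5*l))
D(y) = (⅕ + 24*y/25)/(2*y) (D(y) = (y + (⅕)*(-5 + y)/(-5))/(y + y) = (y + (⅕)*(-⅕)*(-5 + y))/((2*y)) = (y + (⅕ - y/25))*(1/(2*y)) = (⅕ + 24*y/25)*(1/(2*y)) = (⅕ + 24*y/25)/(2*y))
D(11) + H(6, -16) = (1/50)*(5 + 24*11)/11 - 16*(6 - 16) = (1/50)*(1/11)*(5 + 264) - 16*(-10) = (1/50)*(1/11)*269 + 160 = 269/550 + 160 = 88269/550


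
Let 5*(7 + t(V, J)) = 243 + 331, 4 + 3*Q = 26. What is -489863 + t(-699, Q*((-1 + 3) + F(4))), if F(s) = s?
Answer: -2448776/5 ≈ -4.8976e+5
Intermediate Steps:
Q = 22/3 (Q = -4/3 + (⅓)*26 = -4/3 + 26/3 = 22/3 ≈ 7.3333)
t(V, J) = 539/5 (t(V, J) = -7 + (243 + 331)/5 = -7 + (⅕)*574 = -7 + 574/5 = 539/5)
-489863 + t(-699, Q*((-1 + 3) + F(4))) = -489863 + 539/5 = -2448776/5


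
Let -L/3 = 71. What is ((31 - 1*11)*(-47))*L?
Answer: 200220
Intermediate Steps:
L = -213 (L = -3*71 = -213)
((31 - 1*11)*(-47))*L = ((31 - 1*11)*(-47))*(-213) = ((31 - 11)*(-47))*(-213) = (20*(-47))*(-213) = -940*(-213) = 200220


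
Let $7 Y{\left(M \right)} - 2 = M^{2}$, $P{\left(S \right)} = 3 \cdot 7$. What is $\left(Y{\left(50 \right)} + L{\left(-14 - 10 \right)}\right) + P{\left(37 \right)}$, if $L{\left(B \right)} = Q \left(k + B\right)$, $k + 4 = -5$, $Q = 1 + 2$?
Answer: $\frac{1956}{7} \approx 279.43$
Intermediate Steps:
$Q = 3$
$k = -9$ ($k = -4 - 5 = -9$)
$P{\left(S \right)} = 21$
$L{\left(B \right)} = -27 + 3 B$ ($L{\left(B \right)} = 3 \left(-9 + B\right) = -27 + 3 B$)
$Y{\left(M \right)} = \frac{2}{7} + \frac{M^{2}}{7}$
$\left(Y{\left(50 \right)} + L{\left(-14 - 10 \right)}\right) + P{\left(37 \right)} = \left(\left(\frac{2}{7} + \frac{50^{2}}{7}\right) + \left(-27 + 3 \left(-14 - 10\right)\right)\right) + 21 = \left(\left(\frac{2}{7} + \frac{1}{7} \cdot 2500\right) + \left(-27 + 3 \left(-14 - 10\right)\right)\right) + 21 = \left(\left(\frac{2}{7} + \frac{2500}{7}\right) + \left(-27 + 3 \left(-24\right)\right)\right) + 21 = \left(\frac{2502}{7} - 99\right) + 21 = \frac{1809}{7} + 21 = \frac{1956}{7}$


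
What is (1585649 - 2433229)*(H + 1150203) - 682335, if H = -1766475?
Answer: 522339139425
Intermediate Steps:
(1585649 - 2433229)*(H + 1150203) - 682335 = (1585649 - 2433229)*(-1766475 + 1150203) - 682335 = -847580*(-616272) - 682335 = 522339821760 - 682335 = 522339139425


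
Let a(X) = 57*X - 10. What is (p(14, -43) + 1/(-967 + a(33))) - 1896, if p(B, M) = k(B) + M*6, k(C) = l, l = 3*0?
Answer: -1947215/904 ≈ -2154.0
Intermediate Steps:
l = 0
a(X) = -10 + 57*X
k(C) = 0
p(B, M) = 6*M (p(B, M) = 0 + M*6 = 0 + 6*M = 6*M)
(p(14, -43) + 1/(-967 + a(33))) - 1896 = (6*(-43) + 1/(-967 + (-10 + 57*33))) - 1896 = (-258 + 1/(-967 + (-10 + 1881))) - 1896 = (-258 + 1/(-967 + 1871)) - 1896 = (-258 + 1/904) - 1896 = -233231/904 - 1896 = -1947215/904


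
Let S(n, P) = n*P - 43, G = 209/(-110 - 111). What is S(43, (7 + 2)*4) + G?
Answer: 332396/221 ≈ 1504.1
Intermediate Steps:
G = -209/221 (G = 209/(-221) = -1/221*209 = -209/221 ≈ -0.94570)
S(n, P) = -43 + P*n (S(n, P) = P*n - 43 = -43 + P*n)
S(43, (7 + 2)*4) + G = (-43 + ((7 + 2)*4)*43) - 209/221 = (-43 + (9*4)*43) - 209/221 = (-43 + 36*43) - 209/221 = (-43 + 1548) - 209/221 = 1505 - 209/221 = 332396/221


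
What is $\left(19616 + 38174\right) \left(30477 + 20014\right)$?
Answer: $2917874890$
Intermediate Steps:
$\left(19616 + 38174\right) \left(30477 + 20014\right) = 57790 \cdot 50491 = 2917874890$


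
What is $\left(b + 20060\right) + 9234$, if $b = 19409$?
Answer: $48703$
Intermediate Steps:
$\left(b + 20060\right) + 9234 = \left(19409 + 20060\right) + 9234 = 39469 + 9234 = 48703$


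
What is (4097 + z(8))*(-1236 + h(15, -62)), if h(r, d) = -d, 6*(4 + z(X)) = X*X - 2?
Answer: -14451940/3 ≈ -4.8173e+6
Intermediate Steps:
z(X) = -13/3 + X²/6 (z(X) = -4 + (X*X - 2)/6 = -4 + (X² - 2)/6 = -4 + (-2 + X²)/6 = -4 + (-⅓ + X²/6) = -13/3 + X²/6)
(4097 + z(8))*(-1236 + h(15, -62)) = (4097 + (-13/3 + (⅙)*8²))*(-1236 - 1*(-62)) = (4097 + (-13/3 + (⅙)*64))*(-1236 + 62) = (4097 + (-13/3 + 32/3))*(-1174) = (4097 + 19/3)*(-1174) = (12310/3)*(-1174) = -14451940/3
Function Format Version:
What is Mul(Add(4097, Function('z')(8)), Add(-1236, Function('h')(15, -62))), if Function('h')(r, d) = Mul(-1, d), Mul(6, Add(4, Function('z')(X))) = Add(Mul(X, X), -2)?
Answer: Rational(-14451940, 3) ≈ -4.8173e+6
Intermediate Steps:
Function('z')(X) = Add(Rational(-13, 3), Mul(Rational(1, 6), Pow(X, 2))) (Function('z')(X) = Add(-4, Mul(Rational(1, 6), Add(Mul(X, X), -2))) = Add(-4, Mul(Rational(1, 6), Add(Pow(X, 2), -2))) = Add(-4, Mul(Rational(1, 6), Add(-2, Pow(X, 2)))) = Add(-4, Add(Rational(-1, 3), Mul(Rational(1, 6), Pow(X, 2)))) = Add(Rational(-13, 3), Mul(Rational(1, 6), Pow(X, 2))))
Mul(Add(4097, Function('z')(8)), Add(-1236, Function('h')(15, -62))) = Mul(Add(4097, Add(Rational(-13, 3), Mul(Rational(1, 6), Pow(8, 2)))), Add(-1236, Mul(-1, -62))) = Mul(Add(4097, Add(Rational(-13, 3), Mul(Rational(1, 6), 64))), Add(-1236, 62)) = Mul(Add(4097, Add(Rational(-13, 3), Rational(32, 3))), -1174) = Mul(Add(4097, Rational(19, 3)), -1174) = Mul(Rational(12310, 3), -1174) = Rational(-14451940, 3)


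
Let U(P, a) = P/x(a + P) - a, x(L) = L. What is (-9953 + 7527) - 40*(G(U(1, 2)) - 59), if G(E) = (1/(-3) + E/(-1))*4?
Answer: -838/3 ≈ -279.33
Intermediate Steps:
U(P, a) = -a + P/(P + a) (U(P, a) = P/(a + P) - a = P/(P + a) - a = -a + P/(P + a))
G(E) = -4/3 - 4*E (G(E) = (1*(-⅓) + E*(-1))*4 = (-⅓ - E)*4 = -4/3 - 4*E)
(-9953 + 7527) - 40*(G(U(1, 2)) - 59) = (-9953 + 7527) - 40*((-4/3 - 4*(1 - 1*2*(1 + 2))/(1 + 2)) - 59) = -2426 - 40*((-4/3 - 4*(1 - 1*2*3)/3) - 59) = -2426 - 40*((-4/3 - 4*(1 - 6)/3) - 59) = -2426 - 40*((-4/3 - 4*(-5)/3) - 59) = -2426 - 40*((-4/3 - 4*(-5/3)) - 59) = -2426 - 40*((-4/3 + 20/3) - 59) = -2426 - 40*(16/3 - 59) = -2426 - 40*(-161)/3 = -2426 - 1*(-6440/3) = -2426 + 6440/3 = -838/3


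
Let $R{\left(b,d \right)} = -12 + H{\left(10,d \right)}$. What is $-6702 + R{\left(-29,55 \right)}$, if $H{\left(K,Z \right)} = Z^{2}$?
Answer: $-3689$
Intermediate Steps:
$R{\left(b,d \right)} = -12 + d^{2}$
$-6702 + R{\left(-29,55 \right)} = -6702 - \left(12 - 55^{2}\right) = -6702 + \left(-12 + 3025\right) = -6702 + 3013 = -3689$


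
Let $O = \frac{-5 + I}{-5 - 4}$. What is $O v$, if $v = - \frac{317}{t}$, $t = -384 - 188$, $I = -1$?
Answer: $\frac{317}{858} \approx 0.36946$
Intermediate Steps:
$t = -572$
$O = \frac{2}{3}$ ($O = \frac{-5 - 1}{-5 - 4} = - \frac{6}{-9} = \left(-6\right) \left(- \frac{1}{9}\right) = \frac{2}{3} \approx 0.66667$)
$v = \frac{317}{572}$ ($v = - \frac{317}{-572} = \left(-317\right) \left(- \frac{1}{572}\right) = \frac{317}{572} \approx 0.5542$)
$O v = \frac{2}{3} \cdot \frac{317}{572} = \frac{317}{858}$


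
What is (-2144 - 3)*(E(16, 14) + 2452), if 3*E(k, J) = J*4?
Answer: -15913564/3 ≈ -5.3045e+6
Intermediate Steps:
E(k, J) = 4*J/3 (E(k, J) = (J*4)/3 = (4*J)/3 = 4*J/3)
(-2144 - 3)*(E(16, 14) + 2452) = (-2144 - 3)*((4/3)*14 + 2452) = -2147*(56/3 + 2452) = -2147*7412/3 = -15913564/3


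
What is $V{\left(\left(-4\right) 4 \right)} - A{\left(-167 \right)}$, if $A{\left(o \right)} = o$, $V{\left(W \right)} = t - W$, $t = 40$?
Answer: $223$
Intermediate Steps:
$V{\left(W \right)} = 40 - W$
$V{\left(\left(-4\right) 4 \right)} - A{\left(-167 \right)} = \left(40 - \left(-4\right) 4\right) - -167 = \left(40 - -16\right) + 167 = \left(40 + 16\right) + 167 = 56 + 167 = 223$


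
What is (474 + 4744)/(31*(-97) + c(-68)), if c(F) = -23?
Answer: -2609/1515 ≈ -1.7221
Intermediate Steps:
(474 + 4744)/(31*(-97) + c(-68)) = (474 + 4744)/(31*(-97) - 23) = 5218/(-3007 - 23) = 5218/(-3030) = 5218*(-1/3030) = -2609/1515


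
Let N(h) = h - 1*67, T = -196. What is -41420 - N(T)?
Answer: -41157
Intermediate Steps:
N(h) = -67 + h (N(h) = h - 67 = -67 + h)
-41420 - N(T) = -41420 - (-67 - 196) = -41420 - 1*(-263) = -41420 + 263 = -41157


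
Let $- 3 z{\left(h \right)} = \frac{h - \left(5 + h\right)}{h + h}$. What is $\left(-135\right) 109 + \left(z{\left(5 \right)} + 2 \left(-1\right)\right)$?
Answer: $- \frac{88301}{6} \approx -14717.0$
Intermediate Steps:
$z{\left(h \right)} = \frac{5}{6 h}$ ($z{\left(h \right)} = - \frac{\left(h - \left(5 + h\right)\right) \frac{1}{h + h}}{3} = - \frac{\left(-5\right) \frac{1}{2 h}}{3} = - \frac{\left(- \frac{5}{2}\right) \frac{1}{h}}{3} = \frac{5}{6 h}$)
$\left(-135\right) 109 + \left(z{\left(5 \right)} + 2 \left(-1\right)\right) = \left(-135\right) 109 + \left(\frac{5}{6 \cdot 5} + 2 \left(-1\right)\right) = -14715 + \left(\frac{5}{6} \cdot \frac{1}{5} - 2\right) = -14715 + \left(\frac{1}{6} - 2\right) = -14715 - \frac{11}{6} = - \frac{88301}{6}$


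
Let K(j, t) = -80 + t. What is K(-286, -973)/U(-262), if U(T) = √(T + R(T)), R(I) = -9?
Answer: 1053*I*√271/271 ≈ 63.965*I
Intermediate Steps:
U(T) = √(-9 + T) (U(T) = √(T - 9) = √(-9 + T))
K(-286, -973)/U(-262) = (-80 - 973)/(√(-9 - 262)) = -1053*(-I*√271/271) = -(-1053)*I*√271/271 = 1053*I*√271/271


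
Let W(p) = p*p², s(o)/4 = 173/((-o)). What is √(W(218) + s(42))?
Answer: √4568855046/21 ≈ 3218.7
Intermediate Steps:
s(o) = -692/o (s(o) = 4*(173/((-o))) = 4*(173*(-1/o)) = 4*(-173/o) = -692/o)
W(p) = p³
√(W(218) + s(42)) = √(218³ - 692/42) = √(10360232 - 692*1/42) = √(10360232 - 346/21) = √(217564526/21) = √4568855046/21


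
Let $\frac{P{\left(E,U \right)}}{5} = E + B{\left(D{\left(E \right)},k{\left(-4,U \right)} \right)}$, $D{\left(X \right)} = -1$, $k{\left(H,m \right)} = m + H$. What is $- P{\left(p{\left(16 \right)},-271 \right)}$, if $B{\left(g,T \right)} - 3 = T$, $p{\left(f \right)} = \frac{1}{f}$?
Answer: $\frac{21755}{16} \approx 1359.7$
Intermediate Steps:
$k{\left(H,m \right)} = H + m$
$B{\left(g,T \right)} = 3 + T$
$P{\left(E,U \right)} = -5 + 5 E + 5 U$ ($P{\left(E,U \right)} = 5 \left(E + \left(3 + \left(-4 + U\right)\right)\right) = 5 \left(E + \left(-1 + U\right)\right) = 5 \left(-1 + E + U\right) = -5 + 5 E + 5 U$)
$- P{\left(p{\left(16 \right)},-271 \right)} = - (-5 + \frac{5}{16} + 5 \left(-271\right)) = - (-5 + 5 \cdot \frac{1}{16} - 1355) = - (-5 + \frac{5}{16} - 1355) = \left(-1\right) \left(- \frac{21755}{16}\right) = \frac{21755}{16}$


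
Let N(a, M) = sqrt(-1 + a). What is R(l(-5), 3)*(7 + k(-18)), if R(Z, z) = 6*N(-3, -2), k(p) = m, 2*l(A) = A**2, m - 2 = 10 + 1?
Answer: 240*I ≈ 240.0*I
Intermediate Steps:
m = 13 (m = 2 + (10 + 1) = 2 + 11 = 13)
l(A) = A**2/2
k(p) = 13
R(Z, z) = 12*I (R(Z, z) = 6*sqrt(-1 - 3) = 6*sqrt(-4) = 6*(2*I) = 12*I)
R(l(-5), 3)*(7 + k(-18)) = (12*I)*(7 + 13) = (12*I)*20 = 240*I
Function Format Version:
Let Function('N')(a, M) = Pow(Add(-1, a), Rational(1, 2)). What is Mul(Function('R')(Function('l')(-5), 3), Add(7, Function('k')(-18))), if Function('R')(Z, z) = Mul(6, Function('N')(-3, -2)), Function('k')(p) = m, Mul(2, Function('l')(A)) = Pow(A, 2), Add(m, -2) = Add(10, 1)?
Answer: Mul(240, I) ≈ Mul(240.00, I)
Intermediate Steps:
m = 13 (m = Add(2, Add(10, 1)) = Add(2, 11) = 13)
Function('l')(A) = Mul(Rational(1, 2), Pow(A, 2))
Function('k')(p) = 13
Function('R')(Z, z) = Mul(12, I) (Function('R')(Z, z) = Mul(6, Pow(Add(-1, -3), Rational(1, 2))) = Mul(6, Pow(-4, Rational(1, 2))) = Mul(6, Mul(2, I)) = Mul(12, I))
Mul(Function('R')(Function('l')(-5), 3), Add(7, Function('k')(-18))) = Mul(Mul(12, I), Add(7, 13)) = Mul(Mul(12, I), 20) = Mul(240, I)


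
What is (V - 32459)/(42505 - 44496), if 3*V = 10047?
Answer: 29110/1991 ≈ 14.621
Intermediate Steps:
V = 3349 (V = (⅓)*10047 = 3349)
(V - 32459)/(42505 - 44496) = (3349 - 32459)/(42505 - 44496) = -29110/(-1991) = -29110*(-1/1991) = 29110/1991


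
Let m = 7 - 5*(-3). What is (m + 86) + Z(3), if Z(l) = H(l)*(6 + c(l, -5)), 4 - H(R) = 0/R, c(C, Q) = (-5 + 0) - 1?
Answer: 108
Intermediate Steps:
m = 22 (m = 7 + 15 = 22)
c(C, Q) = -6 (c(C, Q) = -5 - 1 = -6)
H(R) = 4 (H(R) = 4 - 0/R = 4 - 1*0 = 4 + 0 = 4)
Z(l) = 0 (Z(l) = 4*(6 - 6) = 4*0 = 0)
(m + 86) + Z(3) = (22 + 86) + 0 = 108 + 0 = 108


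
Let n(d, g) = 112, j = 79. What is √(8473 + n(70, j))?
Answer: √8585 ≈ 92.655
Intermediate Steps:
√(8473 + n(70, j)) = √(8473 + 112) = √8585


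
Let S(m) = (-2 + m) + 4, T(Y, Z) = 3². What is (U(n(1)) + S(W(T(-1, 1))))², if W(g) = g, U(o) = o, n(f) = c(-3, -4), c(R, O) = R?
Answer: 64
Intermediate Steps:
n(f) = -3
T(Y, Z) = 9
S(m) = 2 + m
(U(n(1)) + S(W(T(-1, 1))))² = (-3 + (2 + 9))² = (-3 + 11)² = 8² = 64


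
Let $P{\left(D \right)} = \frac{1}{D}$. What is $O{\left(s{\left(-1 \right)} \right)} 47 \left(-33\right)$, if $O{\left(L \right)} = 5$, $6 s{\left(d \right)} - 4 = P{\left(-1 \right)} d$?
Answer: $-7755$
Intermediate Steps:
$s{\left(d \right)} = \frac{2}{3} - \frac{d}{6}$ ($s{\left(d \right)} = \frac{2}{3} + \frac{\frac{1}{-1} d}{6} = \frac{2}{3} + \frac{\left(-1\right) d}{6} = \frac{2}{3} - \frac{d}{6}$)
$O{\left(s{\left(-1 \right)} \right)} 47 \left(-33\right) = 5 \cdot 47 \left(-33\right) = 235 \left(-33\right) = -7755$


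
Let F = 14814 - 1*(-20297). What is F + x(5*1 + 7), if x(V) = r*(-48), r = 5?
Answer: 34871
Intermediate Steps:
F = 35111 (F = 14814 + 20297 = 35111)
x(V) = -240 (x(V) = 5*(-48) = -240)
F + x(5*1 + 7) = 35111 - 240 = 34871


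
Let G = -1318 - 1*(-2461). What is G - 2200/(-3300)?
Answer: 3431/3 ≈ 1143.7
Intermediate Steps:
G = 1143 (G = -1318 + 2461 = 1143)
G - 2200/(-3300) = 1143 - 2200/(-3300) = 1143 - 2200*(-1/3300) = 1143 + ⅔ = 3431/3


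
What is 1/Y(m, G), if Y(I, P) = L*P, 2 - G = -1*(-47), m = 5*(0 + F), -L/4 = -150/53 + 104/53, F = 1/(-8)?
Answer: -53/8280 ≈ -0.0064010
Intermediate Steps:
F = -⅛ ≈ -0.12500
L = 184/53 (L = -4*(-150/53 + 104/53) = -4*(-46/53) = 184/53 ≈ 3.4717)
m = -5/8 (m = 5*(0 - ⅛) = 5*(-⅛) = -5/8 ≈ -0.62500)
G = -45 (G = 2 - (-1)*(-47) = 2 - 1*47 = 2 - 47 = -45)
Y(I, P) = 184*P/53
1/Y(m, G) = 1/((184/53)*(-45)) = 1/(-8280/53) = -53/8280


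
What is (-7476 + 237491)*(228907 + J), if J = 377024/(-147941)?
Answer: 7789309261791945/147941 ≈ 5.2651e+10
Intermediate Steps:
J = -377024/147941 (J = 377024*(-1/147941) = -377024/147941 ≈ -2.5485)
(-7476 + 237491)*(228907 + J) = (-7476 + 237491)*(228907 - 377024/147941) = 230015*(33864353463/147941) = 7789309261791945/147941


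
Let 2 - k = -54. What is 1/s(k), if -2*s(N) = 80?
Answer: -1/40 ≈ -0.025000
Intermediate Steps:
k = 56 (k = 2 - 1*(-54) = 2 + 54 = 56)
s(N) = -40 (s(N) = -½*80 = -40)
1/s(k) = 1/(-40) = -1/40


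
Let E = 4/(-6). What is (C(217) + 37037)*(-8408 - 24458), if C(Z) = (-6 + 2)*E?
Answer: -3652037054/3 ≈ -1.2173e+9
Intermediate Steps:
E = -⅔ (E = 4*(-⅙) = -⅔ ≈ -0.66667)
C(Z) = 8/3 (C(Z) = (-6 + 2)*(-⅔) = -4*(-⅔) = 8/3)
(C(217) + 37037)*(-8408 - 24458) = (8/3 + 37037)*(-8408 - 24458) = (111119/3)*(-32866) = -3652037054/3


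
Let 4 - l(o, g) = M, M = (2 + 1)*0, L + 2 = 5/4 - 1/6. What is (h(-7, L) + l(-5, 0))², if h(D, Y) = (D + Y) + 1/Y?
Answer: 436921/17424 ≈ 25.076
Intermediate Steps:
L = -11/12 (L = -2 + (5/4 - 1/6) = -2 + (5*(¼) - 1*⅙) = -2 + (5/4 - ⅙) = -2 + 13/12 = -11/12 ≈ -0.91667)
M = 0 (M = 3*0 = 0)
l(o, g) = 4 (l(o, g) = 4 - 1*0 = 4 + 0 = 4)
h(D, Y) = D + Y + 1/Y
(h(-7, L) + l(-5, 0))² = ((-7 - 11/12 + 1/(-11/12)) + 4)² = ((-7 - 11/12 - 12/11) + 4)² = (-1189/132 + 4)² = (-661/132)² = 436921/17424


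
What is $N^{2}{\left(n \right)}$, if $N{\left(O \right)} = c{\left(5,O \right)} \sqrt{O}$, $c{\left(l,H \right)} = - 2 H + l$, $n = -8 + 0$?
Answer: $-3528$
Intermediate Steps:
$n = -8$
$c{\left(l,H \right)} = l - 2 H$
$N{\left(O \right)} = \sqrt{O} \left(5 - 2 O\right)$ ($N{\left(O \right)} = \left(5 - 2 O\right) \sqrt{O} = \sqrt{O} \left(5 - 2 O\right)$)
$N^{2}{\left(n \right)} = \left(\sqrt{-8} \left(5 - -16\right)\right)^{2} = \left(2 i \sqrt{2} \left(5 + 16\right)\right)^{2} = \left(2 i \sqrt{2} \cdot 21\right)^{2} = \left(42 i \sqrt{2}\right)^{2} = -3528$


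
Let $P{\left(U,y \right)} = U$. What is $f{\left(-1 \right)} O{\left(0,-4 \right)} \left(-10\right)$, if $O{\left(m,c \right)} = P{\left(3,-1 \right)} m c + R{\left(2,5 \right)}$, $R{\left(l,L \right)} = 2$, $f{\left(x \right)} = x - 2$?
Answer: $60$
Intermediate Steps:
$f{\left(x \right)} = -2 + x$ ($f{\left(x \right)} = x - 2 = -2 + x$)
$O{\left(m,c \right)} = 2 + 3 c m$ ($O{\left(m,c \right)} = 3 m c + 2 = 3 c m + 2 = 2 + 3 c m$)
$f{\left(-1 \right)} O{\left(0,-4 \right)} \left(-10\right) = \left(-2 - 1\right) \left(2 + 3 \left(-4\right) 0\right) \left(-10\right) = - 3 \left(2 + 0\right) \left(-10\right) = \left(-3\right) 2 \left(-10\right) = \left(-6\right) \left(-10\right) = 60$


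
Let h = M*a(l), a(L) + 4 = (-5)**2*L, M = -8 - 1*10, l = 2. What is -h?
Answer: 828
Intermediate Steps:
M = -18 (M = -8 - 10 = -18)
a(L) = -4 + 25*L (a(L) = -4 + (-5)**2*L = -4 + 25*L)
h = -828 (h = -18*(-4 + 25*2) = -18*(-4 + 50) = -18*46 = -828)
-h = -1*(-828) = 828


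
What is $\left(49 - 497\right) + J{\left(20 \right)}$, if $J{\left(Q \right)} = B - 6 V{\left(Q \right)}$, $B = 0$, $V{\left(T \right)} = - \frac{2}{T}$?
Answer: $- \frac{2237}{5} \approx -447.4$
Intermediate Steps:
$J{\left(Q \right)} = \frac{12}{Q}$ ($J{\left(Q \right)} = 0 - 6 \left(- \frac{2}{Q}\right) = 0 + \frac{12}{Q} = \frac{12}{Q}$)
$\left(49 - 497\right) + J{\left(20 \right)} = \left(49 - 497\right) + \frac{12}{20} = \left(49 - 497\right) + 12 \cdot \frac{1}{20} = -448 + \frac{3}{5} = - \frac{2237}{5}$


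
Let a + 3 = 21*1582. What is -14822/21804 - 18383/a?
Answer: -148865825/120717846 ≈ -1.2332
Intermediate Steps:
a = 33219 (a = -3 + 21*1582 = -3 + 33222 = 33219)
-14822/21804 - 18383/a = -14822/21804 - 18383/33219 = -14822*1/21804 - 18383*1/33219 = -7411/10902 - 18383/33219 = -148865825/120717846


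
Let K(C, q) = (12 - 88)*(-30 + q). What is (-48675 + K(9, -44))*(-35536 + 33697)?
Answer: 79170789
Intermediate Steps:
K(C, q) = 2280 - 76*q (K(C, q) = -76*(-30 + q) = 2280 - 76*q)
(-48675 + K(9, -44))*(-35536 + 33697) = (-48675 + (2280 - 76*(-44)))*(-35536 + 33697) = (-48675 + (2280 + 3344))*(-1839) = (-48675 + 5624)*(-1839) = -43051*(-1839) = 79170789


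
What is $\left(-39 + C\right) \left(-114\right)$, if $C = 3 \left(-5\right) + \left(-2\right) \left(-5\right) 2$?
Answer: $3876$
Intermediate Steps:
$C = 5$ ($C = -15 + 10 \cdot 2 = -15 + 20 = 5$)
$\left(-39 + C\right) \left(-114\right) = \left(-39 + 5\right) \left(-114\right) = \left(-34\right) \left(-114\right) = 3876$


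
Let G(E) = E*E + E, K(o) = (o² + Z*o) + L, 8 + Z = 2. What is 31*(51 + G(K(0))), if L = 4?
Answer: 2201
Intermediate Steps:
Z = -6 (Z = -8 + 2 = -6)
K(o) = 4 + o² - 6*o (K(o) = (o² - 6*o) + 4 = 4 + o² - 6*o)
G(E) = E + E² (G(E) = E² + E = E + E²)
31*(51 + G(K(0))) = 31*(51 + (4 + 0² - 6*0)*(1 + (4 + 0² - 6*0))) = 31*(51 + (4 + 0 + 0)*(1 + (4 + 0 + 0))) = 31*(51 + 4*(1 + 4)) = 31*(51 + 4*5) = 31*(51 + 20) = 31*71 = 2201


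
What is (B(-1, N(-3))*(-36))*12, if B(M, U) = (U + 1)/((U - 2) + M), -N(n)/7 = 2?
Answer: -5616/17 ≈ -330.35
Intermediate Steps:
N(n) = -14 (N(n) = -7*2 = -14)
B(M, U) = (1 + U)/(-2 + M + U) (B(M, U) = (1 + U)/((-2 + U) + M) = (1 + U)/(-2 + M + U))
(B(-1, N(-3))*(-36))*12 = (((1 - 14)/(-2 - 1 - 14))*(-36))*12 = ((-13/(-17))*(-36))*12 = (-1/17*(-13)*(-36))*12 = ((13/17)*(-36))*12 = -468/17*12 = -5616/17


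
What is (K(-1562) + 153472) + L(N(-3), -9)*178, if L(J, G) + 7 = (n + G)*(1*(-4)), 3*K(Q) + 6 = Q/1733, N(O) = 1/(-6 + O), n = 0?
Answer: 824726206/5199 ≈ 1.5863e+5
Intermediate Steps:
K(Q) = -2 + Q/5199 (K(Q) = -2 + (Q/1733)/3 = -2 + Q/5199)
L(J, G) = -7 - 4*G (L(J, G) = -7 + (0 + G)*(1*(-4)) = -7 + G*(-4) = -7 - 4*G)
(K(-1562) + 153472) + L(N(-3), -9)*178 = ((-2 + (1/5199)*(-1562)) + 153472) + (-7 - 4*(-9))*178 = ((-2 - 1562/5199) + 153472) + (-7 + 36)*178 = (-11960/5199 + 153472) + 29*178 = 797888968/5199 + 5162 = 824726206/5199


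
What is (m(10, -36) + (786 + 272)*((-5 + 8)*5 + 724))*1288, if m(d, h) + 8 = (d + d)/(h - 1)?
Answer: 37260008464/37 ≈ 1.0070e+9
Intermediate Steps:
m(d, h) = -8 + 2*d/(-1 + h) (m(d, h) = -8 + (d + d)/(h - 1) = -8 + (2*d)/(-1 + h) = -8 + 2*d/(-1 + h))
(m(10, -36) + (786 + 272)*((-5 + 8)*5 + 724))*1288 = (2*(4 + 10 - 4*(-36))/(-1 - 36) + (786 + 272)*((-5 + 8)*5 + 724))*1288 = (2*(4 + 10 + 144)/(-37) + 1058*(3*5 + 724))*1288 = (2*(-1/37)*158 + 1058*(15 + 724))*1288 = (-316/37 + 1058*739)*1288 = (-316/37 + 781862)*1288 = (28928578/37)*1288 = 37260008464/37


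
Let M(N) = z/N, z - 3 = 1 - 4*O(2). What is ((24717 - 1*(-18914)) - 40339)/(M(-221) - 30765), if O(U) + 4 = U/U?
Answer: -727532/6799081 ≈ -0.10700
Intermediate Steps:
O(U) = -3 (O(U) = -4 + U/U = -4 + 1 = -3)
z = 16 (z = 3 + (1 - 4*(-3)) = 3 + (1 + 12) = 3 + 13 = 16)
M(N) = 16/N
((24717 - 1*(-18914)) - 40339)/(M(-221) - 30765) = ((24717 - 1*(-18914)) - 40339)/(16/(-221) - 30765) = ((24717 + 18914) - 40339)/(16*(-1/221) - 30765) = (43631 - 40339)/(-16/221 - 30765) = 3292/(-6799081/221) = 3292*(-221/6799081) = -727532/6799081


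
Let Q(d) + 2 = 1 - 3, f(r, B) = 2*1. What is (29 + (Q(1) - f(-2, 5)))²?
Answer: 529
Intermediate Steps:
f(r, B) = 2
Q(d) = -4 (Q(d) = -2 + (1 - 3) = -2 - 2 = -4)
(29 + (Q(1) - f(-2, 5)))² = (29 + (-4 - 1*2))² = (29 + (-4 - 2))² = (29 - 6)² = 23² = 529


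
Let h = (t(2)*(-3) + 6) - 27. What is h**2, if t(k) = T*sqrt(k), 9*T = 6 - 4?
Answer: 3977/9 + 28*sqrt(2) ≈ 481.49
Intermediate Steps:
T = 2/9 (T = (6 - 4)/9 = (1/9)*2 = 2/9 ≈ 0.22222)
t(k) = 2*sqrt(k)/9
h = -21 - 2*sqrt(2)/3 (h = ((2*sqrt(2)/9)*(-3) + 6) - 27 = (-2*sqrt(2)/3 + 6) - 27 = (6 - 2*sqrt(2)/3) - 27 = -21 - 2*sqrt(2)/3 ≈ -21.943)
h**2 = (-21 - 2*sqrt(2)/3)**2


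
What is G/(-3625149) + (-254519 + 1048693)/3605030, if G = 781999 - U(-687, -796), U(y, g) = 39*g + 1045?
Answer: -731485879/198011680295 ≈ -0.0036942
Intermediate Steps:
U(y, g) = 1045 + 39*g
G = 811998 (G = 781999 - (1045 + 39*(-796)) = 781999 - (1045 - 31044) = 781999 - 1*(-29999) = 781999 + 29999 = 811998)
G/(-3625149) + (-254519 + 1048693)/3605030 = 811998/(-3625149) + (-254519 + 1048693)/3605030 = 811998*(-1/3625149) + 794174*(1/3605030) = -24606/109853 + 397087/1802515 = -731485879/198011680295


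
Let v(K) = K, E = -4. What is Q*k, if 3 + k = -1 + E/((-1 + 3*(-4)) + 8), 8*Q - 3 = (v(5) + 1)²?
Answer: -78/5 ≈ -15.600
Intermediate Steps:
Q = 39/8 (Q = 3/8 + (5 + 1)²/8 = 3/8 + (⅛)*6² = 3/8 + (⅛)*36 = 3/8 + 9/2 = 39/8 ≈ 4.8750)
k = -16/5 (k = -3 + (-1 - 4/((-1 + 3*(-4)) + 8)) = -3 + (-1 - 4/((-1 - 12) + 8)) = -3 + (-1 - 4/(-13 + 8)) = -3 + (-1 - 4/(-5)) = -3 + (-1 - ⅕*(-4)) = -3 + (-1 + ⅘) = -3 - ⅕ = -16/5 ≈ -3.2000)
Q*k = (39/8)*(-16/5) = -78/5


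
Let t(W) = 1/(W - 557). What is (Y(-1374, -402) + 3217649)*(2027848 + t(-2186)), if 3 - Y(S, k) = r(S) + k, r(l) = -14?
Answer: 17900139811054284/2743 ≈ 6.5257e+12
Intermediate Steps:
t(W) = 1/(-557 + W)
Y(S, k) = 17 - k (Y(S, k) = 3 - (-14 + k) = 3 + (14 - k) = 17 - k)
(Y(-1374, -402) + 3217649)*(2027848 + t(-2186)) = ((17 - 1*(-402)) + 3217649)*(2027848 + 1/(-557 - 2186)) = ((17 + 402) + 3217649)*(2027848 + 1/(-2743)) = (419 + 3217649)*(2027848 - 1/2743) = 3218068*(5562387063/2743) = 17900139811054284/2743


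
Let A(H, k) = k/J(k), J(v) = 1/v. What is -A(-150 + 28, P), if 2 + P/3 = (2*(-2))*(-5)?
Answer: -2916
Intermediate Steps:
P = 54 (P = -6 + 3*((2*(-2))*(-5)) = -6 + 3*(-4*(-5)) = -6 + 3*20 = -6 + 60 = 54)
A(H, k) = k² (A(H, k) = k/(1/k) = k*k = k²)
-A(-150 + 28, P) = -1*54² = -1*2916 = -2916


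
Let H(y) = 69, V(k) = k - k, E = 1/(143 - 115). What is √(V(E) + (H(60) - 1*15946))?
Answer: I*√15877 ≈ 126.0*I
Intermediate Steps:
E = 1/28 ≈ 0.035714
V(k) = 0
√(V(E) + (H(60) - 1*15946)) = √(0 + (69 - 1*15946)) = √(0 + (69 - 15946)) = √(0 - 15877) = √(-15877) = I*√15877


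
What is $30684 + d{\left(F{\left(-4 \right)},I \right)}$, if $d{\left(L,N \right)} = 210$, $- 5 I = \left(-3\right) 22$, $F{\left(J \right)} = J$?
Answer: $30894$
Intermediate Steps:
$I = \frac{66}{5}$ ($I = - \frac{\left(-3\right) 22}{5} = \left(- \frac{1}{5}\right) \left(-66\right) = \frac{66}{5} \approx 13.2$)
$30684 + d{\left(F{\left(-4 \right)},I \right)} = 30684 + 210 = 30894$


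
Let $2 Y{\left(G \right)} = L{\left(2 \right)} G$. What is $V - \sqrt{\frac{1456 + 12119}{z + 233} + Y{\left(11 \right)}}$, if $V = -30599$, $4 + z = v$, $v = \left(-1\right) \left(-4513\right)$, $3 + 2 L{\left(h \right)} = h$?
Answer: $-30599 - \frac{\sqrt{2534599}}{4742} \approx -30599.0$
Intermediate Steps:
$L{\left(h \right)} = - \frac{3}{2} + \frac{h}{2}$
$v = 4513$
$z = 4509$ ($z = -4 + 4513 = 4509$)
$Y{\left(G \right)} = - \frac{G}{4}$ ($Y{\left(G \right)} = \frac{\left(- \frac{3}{2} + \frac{1}{2} \cdot 2\right) G}{2} = \frac{\left(- \frac{3}{2} + 1\right) G}{2} = \frac{\left(- \frac{1}{2}\right) G}{2} = - \frac{G}{4}$)
$V - \sqrt{\frac{1456 + 12119}{z + 233} + Y{\left(11 \right)}} = -30599 - \sqrt{\frac{1456 + 12119}{4509 + 233} - \frac{11}{4}} = -30599 - \sqrt{\frac{13575}{4742} - \frac{11}{4}} = -30599 - \sqrt{\frac{1069}{9484}} = -30599 - \frac{\sqrt{2534599}}{4742}$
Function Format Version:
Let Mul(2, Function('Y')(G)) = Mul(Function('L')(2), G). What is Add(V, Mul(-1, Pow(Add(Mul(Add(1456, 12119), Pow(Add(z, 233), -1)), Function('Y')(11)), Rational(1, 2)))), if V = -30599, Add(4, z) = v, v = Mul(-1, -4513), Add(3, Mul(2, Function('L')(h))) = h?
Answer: Add(-30599, Mul(Rational(-1, 4742), Pow(2534599, Rational(1, 2)))) ≈ -30599.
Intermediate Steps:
Function('L')(h) = Add(Rational(-3, 2), Mul(Rational(1, 2), h))
v = 4513
z = 4509 (z = Add(-4, 4513) = 4509)
Function('Y')(G) = Mul(Rational(-1, 4), G) (Function('Y')(G) = Mul(Rational(1, 2), Mul(Add(Rational(-3, 2), Mul(Rational(1, 2), 2)), G)) = Mul(Rational(1, 2), Mul(Add(Rational(-3, 2), 1), G)) = Mul(Rational(1, 2), Mul(Rational(-1, 2), G)) = Mul(Rational(-1, 4), G))
Add(V, Mul(-1, Pow(Add(Mul(Add(1456, 12119), Pow(Add(z, 233), -1)), Function('Y')(11)), Rational(1, 2)))) = Add(-30599, Mul(-1, Pow(Add(Mul(Add(1456, 12119), Pow(Add(4509, 233), -1)), Mul(Rational(-1, 4), 11)), Rational(1, 2)))) = Add(-30599, Mul(-1, Pow(Add(Mul(13575, Pow(4742, -1)), Rational(-11, 4)), Rational(1, 2)))) = Add(-30599, Mul(-1, Pow(Add(Mul(13575, Rational(1, 4742)), Rational(-11, 4)), Rational(1, 2)))) = Add(-30599, Mul(-1, Pow(Add(Rational(13575, 4742), Rational(-11, 4)), Rational(1, 2)))) = Add(-30599, Mul(-1, Pow(Rational(1069, 9484), Rational(1, 2)))) = Add(-30599, Mul(-1, Mul(Rational(1, 4742), Pow(2534599, Rational(1, 2))))) = Add(-30599, Mul(Rational(-1, 4742), Pow(2534599, Rational(1, 2))))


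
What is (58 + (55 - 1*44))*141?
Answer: 9729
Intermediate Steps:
(58 + (55 - 1*44))*141 = (58 + (55 - 44))*141 = (58 + 11)*141 = 69*141 = 9729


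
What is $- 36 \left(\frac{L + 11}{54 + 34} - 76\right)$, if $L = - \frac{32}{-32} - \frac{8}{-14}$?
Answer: $\frac{19116}{7} \approx 2730.9$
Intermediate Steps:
$L = \frac{11}{7}$ ($L = \left(-32\right) \left(- \frac{1}{32}\right) - - \frac{4}{7} = 1 + \frac{4}{7} = \frac{11}{7} \approx 1.5714$)
$- 36 \left(\frac{L + 11}{54 + 34} - 76\right) = - 36 \left(\frac{\frac{11}{7} + 11}{54 + 34} - 76\right) = - 36 \left(\frac{88}{7 \cdot 88} - 76\right) = - 36 \left(\frac{88}{7} \cdot \frac{1}{88} - 76\right) = - 36 \left(\frac{1}{7} - 76\right) = \left(-36\right) \left(- \frac{531}{7}\right) = \frac{19116}{7}$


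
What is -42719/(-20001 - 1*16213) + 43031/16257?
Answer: 2252807417/588730998 ≈ 3.8265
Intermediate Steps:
-42719/(-20001 - 1*16213) + 43031/16257 = -42719/(-20001 - 16213) + 43031*(1/16257) = -42719/(-36214) + 43031/16257 = -42719*(-1/36214) + 43031/16257 = 42719/36214 + 43031/16257 = 2252807417/588730998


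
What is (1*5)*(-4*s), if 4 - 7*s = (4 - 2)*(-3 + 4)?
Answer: -40/7 ≈ -5.7143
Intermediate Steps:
s = 2/7 (s = 4/7 - (4 - 2)*(-3 + 4)/7 = 4/7 - 2/7 = 2/7 ≈ 0.28571)
(1*5)*(-4*s) = (1*5)*(-4*2/7) = 5*(-8/7) = -40/7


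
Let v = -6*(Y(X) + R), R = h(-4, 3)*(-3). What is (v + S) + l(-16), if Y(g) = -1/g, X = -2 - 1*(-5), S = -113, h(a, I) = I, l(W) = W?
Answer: -73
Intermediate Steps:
X = 3 (X = -2 + 5 = 3)
R = -9 (R = 3*(-3) = -9)
v = 56 (v = -6*(-1/3 - 9) = -6*(-1*⅓ - 9) = -6*(-⅓ - 9) = -6*(-28/3) = 56)
(v + S) + l(-16) = (56 - 113) - 16 = -57 - 16 = -73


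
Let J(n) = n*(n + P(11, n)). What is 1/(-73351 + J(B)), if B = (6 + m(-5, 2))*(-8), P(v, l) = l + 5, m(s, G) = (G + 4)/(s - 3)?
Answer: -1/70033 ≈ -1.4279e-5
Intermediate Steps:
m(s, G) = (4 + G)/(-3 + s)
P(v, l) = 5 + l
B = -42 (B = (6 + (4 + 2)/(-3 - 5))*(-8) = (6 + 6/(-8))*(-8) = (6 - ⅛*6)*(-8) = (6 - ¾)*(-8) = (21/4)*(-8) = -42)
J(n) = n*(5 + 2*n) (J(n) = n*(n + (5 + n)) = n*(5 + 2*n))
1/(-73351 + J(B)) = 1/(-73351 - 42*(5 + 2*(-42))) = 1/(-73351 - 42*(5 - 84)) = 1/(-73351 - 42*(-79)) = 1/(-73351 + 3318) = 1/(-70033) = -1/70033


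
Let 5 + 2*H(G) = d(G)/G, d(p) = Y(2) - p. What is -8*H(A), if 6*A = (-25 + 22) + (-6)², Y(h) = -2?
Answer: 280/11 ≈ 25.455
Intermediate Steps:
A = 11/2 (A = ((-25 + 22) + (-6)²)/6 = (-3 + 36)/6 = (⅙)*33 = 11/2 ≈ 5.5000)
d(p) = -2 - p
H(G) = -5/2 + (-2 - G)/(2*G) (H(G) = -5/2 + ((-2 - G)/G)/2 = -5/2 + (-2 - G)/(2*G))
-8*H(A) = -8*(-3 - 1/11/2) = -8*(-3 - 1*2/11) = -8*(-3 - 2/11) = -8*(-35/11) = 280/11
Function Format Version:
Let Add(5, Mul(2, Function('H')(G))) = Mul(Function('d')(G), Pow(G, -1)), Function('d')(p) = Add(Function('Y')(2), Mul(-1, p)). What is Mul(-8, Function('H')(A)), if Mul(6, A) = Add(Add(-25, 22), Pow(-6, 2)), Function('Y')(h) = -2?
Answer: Rational(280, 11) ≈ 25.455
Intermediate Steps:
A = Rational(11, 2) (A = Mul(Rational(1, 6), Add(Add(-25, 22), Pow(-6, 2))) = Mul(Rational(1, 6), Add(-3, 36)) = Mul(Rational(1, 6), 33) = Rational(11, 2) ≈ 5.5000)
Function('d')(p) = Add(-2, Mul(-1, p))
Function('H')(G) = Add(Rational(-5, 2), Mul(Rational(1, 2), Pow(G, -1), Add(-2, Mul(-1, G)))) (Function('H')(G) = Add(Rational(-5, 2), Mul(Rational(1, 2), Mul(Add(-2, Mul(-1, G)), Pow(G, -1)))) = Add(Rational(-5, 2), Mul(Rational(1, 2), Mul(Pow(G, -1), Add(-2, Mul(-1, G))))) = Add(Rational(-5, 2), Mul(Rational(1, 2), Pow(G, -1), Add(-2, Mul(-1, G)))))
Mul(-8, Function('H')(A)) = Mul(-8, Add(-3, Mul(-1, Pow(Rational(11, 2), -1)))) = Mul(-8, Add(-3, Mul(-1, Rational(2, 11)))) = Mul(-8, Add(-3, Rational(-2, 11))) = Mul(-8, Rational(-35, 11)) = Rational(280, 11)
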